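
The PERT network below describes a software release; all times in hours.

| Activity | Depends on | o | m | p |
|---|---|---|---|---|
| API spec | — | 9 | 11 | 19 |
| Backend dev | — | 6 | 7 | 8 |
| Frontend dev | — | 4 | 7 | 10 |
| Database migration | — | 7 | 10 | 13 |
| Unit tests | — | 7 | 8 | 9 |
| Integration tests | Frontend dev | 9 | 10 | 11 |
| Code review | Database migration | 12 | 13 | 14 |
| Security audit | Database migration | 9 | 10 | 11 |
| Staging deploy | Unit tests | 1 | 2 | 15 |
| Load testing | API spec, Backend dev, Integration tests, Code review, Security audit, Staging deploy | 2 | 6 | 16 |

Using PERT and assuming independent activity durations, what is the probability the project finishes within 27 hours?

0.121

te_API spec = (9 + 4·11 + 19)/6 = 72/6 = 12; σ²_API spec = ((19−9)/6)² = 2.778
te_Backend dev = (6 + 4·7 + 8)/6 = 42/6 = 7; σ²_Backend dev = ((8−6)/6)² = 0.111
te_Frontend dev = (4 + 4·7 + 10)/6 = 42/6 = 7; σ²_Frontend dev = ((10−4)/6)² = 1.000
te_Database migration = (7 + 4·10 + 13)/6 = 60/6 = 10; σ²_Database migration = ((13−7)/6)² = 1.000
te_Unit tests = (7 + 4·8 + 9)/6 = 48/6 = 8; σ²_Unit tests = ((9−7)/6)² = 0.111
te_Integration tests = (9 + 4·10 + 11)/6 = 60/6 = 10; σ²_Integration tests = ((11−9)/6)² = 0.111
te_Code review = (12 + 4·13 + 14)/6 = 78/6 = 13; σ²_Code review = ((14−12)/6)² = 0.111
te_Security audit = (9 + 4·10 + 11)/6 = 60/6 = 10; σ²_Security audit = ((11−9)/6)² = 0.111
te_Staging deploy = (1 + 4·2 + 15)/6 = 24/6 = 4; σ²_Staging deploy = ((15−1)/6)² = 5.444
te_Load testing = (2 + 4·6 + 16)/6 = 42/6 = 7; σ²_Load testing = ((16−2)/6)² = 5.444

Forward pass:
ES_API spec = 0; EF_API spec = 12
ES_Backend dev = 0; EF_Backend dev = 7
ES_Frontend dev = 0; EF_Frontend dev = 7
ES_Database migration = 0; EF_Database migration = 10
ES_Unit tests = 0; EF_Unit tests = 8
ES_Integration tests = 7; EF_Integration tests = 7+10 = 17
ES_Code review = 10; EF_Code review = 10+13 = 23
ES_Security audit = 10; EF_Security audit = 10+10 = 20
ES_Staging deploy = 8; EF_Staging deploy = 8+4 = 12
ES_Load testing = max(EF_API spec=12, EF_Backend dev=7, EF_Integration tests=17, EF_Code review=23, EF_Security audit=20, EF_Staging deploy=12) = 23; EF_Load testing = 23+7 = 30
Expected project duration μ = 30 hours. Critical path: Database migration → Code review → Load testing.

Variance along critical path = 1.000 + 0.111 + 5.444 = 6.556; σ = √6.556 = 2.560 hours.
Z = (27 − 30) / 2.560 = -1.172
P(T ≤ 27) = Φ(-1.172) ≈ 0.121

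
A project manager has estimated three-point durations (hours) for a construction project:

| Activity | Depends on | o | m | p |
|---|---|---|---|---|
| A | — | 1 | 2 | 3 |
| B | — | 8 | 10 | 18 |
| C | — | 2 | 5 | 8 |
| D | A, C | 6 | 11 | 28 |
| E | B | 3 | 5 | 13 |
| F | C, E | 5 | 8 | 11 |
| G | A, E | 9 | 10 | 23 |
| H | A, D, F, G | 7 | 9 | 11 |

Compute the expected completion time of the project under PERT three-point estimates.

38 hours

te_A = (1 + 4·2 + 3)/6 = 12/6 = 2
te_B = (8 + 4·10 + 18)/6 = 66/6 = 11
te_C = (2 + 4·5 + 8)/6 = 30/6 = 5
te_D = (6 + 4·11 + 28)/6 = 78/6 = 13
te_E = (3 + 4·5 + 13)/6 = 36/6 = 6
te_F = (5 + 4·8 + 11)/6 = 48/6 = 8
te_G = (9 + 4·10 + 23)/6 = 72/6 = 12
te_H = (7 + 4·9 + 11)/6 = 54/6 = 9

Forward pass:
ES_A = 0; EF_A = 2
ES_B = 0; EF_B = 11
ES_C = 0; EF_C = 5
ES_D = max(EF_A=2, EF_C=5) = 5; EF_D = 5+13 = 18
ES_E = 11; EF_E = 11+6 = 17
ES_F = max(EF_C=5, EF_E=17) = 17; EF_F = 17+8 = 25
ES_G = max(EF_A=2, EF_E=17) = 17; EF_G = 17+12 = 29
ES_H = max(EF_A=2, EF_D=18, EF_F=25, EF_G=29) = 29; EF_H = 29+9 = 38
Expected project duration μ = 38 hours. Critical path: B → E → G → H.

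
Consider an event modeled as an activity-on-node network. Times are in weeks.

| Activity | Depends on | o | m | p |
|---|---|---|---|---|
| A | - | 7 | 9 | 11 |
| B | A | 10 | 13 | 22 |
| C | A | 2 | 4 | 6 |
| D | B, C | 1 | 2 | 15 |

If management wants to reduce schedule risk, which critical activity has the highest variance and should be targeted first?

te_A = (7 + 4·9 + 11)/6 = 54/6 = 9; σ²_A = ((11−7)/6)² = 0.444
te_B = (10 + 4·13 + 22)/6 = 84/6 = 14; σ²_B = ((22−10)/6)² = 4.000
te_C = (2 + 4·4 + 6)/6 = 24/6 = 4; σ²_C = ((6−2)/6)² = 0.444
te_D = (1 + 4·2 + 15)/6 = 24/6 = 4; σ²_D = ((15−1)/6)² = 5.444

Forward pass:
ES_A = 0; EF_A = 9
ES_B = 9; EF_B = 9+14 = 23
ES_C = 9; EF_C = 9+4 = 13
ES_D = max(EF_B=23, EF_C=13) = 23; EF_D = 23+4 = 27
Expected project duration μ = 27 weeks. Critical path: A → B → D.

Variances on critical path: σ²_A=0.444, σ²_B=4.000, σ²_D=5.444.
Largest is σ²_D = 5.444.

D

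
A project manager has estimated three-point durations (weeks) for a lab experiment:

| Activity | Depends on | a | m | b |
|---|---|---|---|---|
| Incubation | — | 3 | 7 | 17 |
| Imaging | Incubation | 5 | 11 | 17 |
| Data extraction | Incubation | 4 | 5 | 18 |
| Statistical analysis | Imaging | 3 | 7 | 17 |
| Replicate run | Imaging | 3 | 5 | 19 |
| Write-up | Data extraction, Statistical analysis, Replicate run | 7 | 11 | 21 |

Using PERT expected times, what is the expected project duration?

39 weeks

te_Incubation = (3 + 4·7 + 17)/6 = 48/6 = 8
te_Imaging = (5 + 4·11 + 17)/6 = 66/6 = 11
te_Data extraction = (4 + 4·5 + 18)/6 = 42/6 = 7
te_Statistical analysis = (3 + 4·7 + 17)/6 = 48/6 = 8
te_Replicate run = (3 + 4·5 + 19)/6 = 42/6 = 7
te_Write-up = (7 + 4·11 + 21)/6 = 72/6 = 12

Forward pass:
ES_Incubation = 0; EF_Incubation = 8
ES_Imaging = 8; EF_Imaging = 8+11 = 19
ES_Data extraction = 8; EF_Data extraction = 8+7 = 15
ES_Statistical analysis = 19; EF_Statistical analysis = 19+8 = 27
ES_Replicate run = 19; EF_Replicate run = 19+7 = 26
ES_Write-up = max(EF_Data extraction=15, EF_Statistical analysis=27, EF_Replicate run=26) = 27; EF_Write-up = 27+12 = 39
Expected project duration μ = 39 weeks. Critical path: Incubation → Imaging → Statistical analysis → Write-up.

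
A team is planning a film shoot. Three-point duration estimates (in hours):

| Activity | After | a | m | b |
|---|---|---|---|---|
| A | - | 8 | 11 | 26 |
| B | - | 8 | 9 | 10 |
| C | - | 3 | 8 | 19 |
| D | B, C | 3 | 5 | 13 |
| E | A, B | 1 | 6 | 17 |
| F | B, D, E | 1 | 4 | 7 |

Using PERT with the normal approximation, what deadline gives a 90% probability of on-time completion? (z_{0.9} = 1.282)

te_A = (8 + 4·11 + 26)/6 = 78/6 = 13; σ²_A = ((26−8)/6)² = 9.000
te_B = (8 + 4·9 + 10)/6 = 54/6 = 9; σ²_B = ((10−8)/6)² = 0.111
te_C = (3 + 4·8 + 19)/6 = 54/6 = 9; σ²_C = ((19−3)/6)² = 7.111
te_D = (3 + 4·5 + 13)/6 = 36/6 = 6; σ²_D = ((13−3)/6)² = 2.778
te_E = (1 + 4·6 + 17)/6 = 42/6 = 7; σ²_E = ((17−1)/6)² = 7.111
te_F = (1 + 4·4 + 7)/6 = 24/6 = 4; σ²_F = ((7−1)/6)² = 1.000

Forward pass:
ES_A = 0; EF_A = 13
ES_B = 0; EF_B = 9
ES_C = 0; EF_C = 9
ES_D = max(EF_B=9, EF_C=9) = 9; EF_D = 9+6 = 15
ES_E = max(EF_A=13, EF_B=9) = 13; EF_E = 13+7 = 20
ES_F = max(EF_B=9, EF_D=15, EF_E=20) = 20; EF_F = 20+4 = 24
Expected project duration μ = 24 hours. Critical path: A → E → F.

Variance along critical path = 9.000 + 7.111 + 1.000 = 17.111; σ = 4.137 hours.
D = μ + z·σ = 24 + 1.282·4.137 = 29.3 hours

29.3 hours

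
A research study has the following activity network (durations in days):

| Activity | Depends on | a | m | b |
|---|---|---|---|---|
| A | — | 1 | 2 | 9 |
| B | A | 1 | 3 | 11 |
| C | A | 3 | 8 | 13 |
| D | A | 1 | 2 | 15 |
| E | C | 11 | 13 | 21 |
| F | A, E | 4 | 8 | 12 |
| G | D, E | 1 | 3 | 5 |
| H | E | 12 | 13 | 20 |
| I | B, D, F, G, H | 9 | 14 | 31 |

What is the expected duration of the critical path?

55 days

te_A = (1 + 4·2 + 9)/6 = 18/6 = 3
te_B = (1 + 4·3 + 11)/6 = 24/6 = 4
te_C = (3 + 4·8 + 13)/6 = 48/6 = 8
te_D = (1 + 4·2 + 15)/6 = 24/6 = 4
te_E = (11 + 4·13 + 21)/6 = 84/6 = 14
te_F = (4 + 4·8 + 12)/6 = 48/6 = 8
te_G = (1 + 4·3 + 5)/6 = 18/6 = 3
te_H = (12 + 4·13 + 20)/6 = 84/6 = 14
te_I = (9 + 4·14 + 31)/6 = 96/6 = 16

Forward pass:
ES_A = 0; EF_A = 3
ES_B = 3; EF_B = 3+4 = 7
ES_C = 3; EF_C = 3+8 = 11
ES_D = 3; EF_D = 3+4 = 7
ES_E = 11; EF_E = 11+14 = 25
ES_F = max(EF_A=3, EF_E=25) = 25; EF_F = 25+8 = 33
ES_G = max(EF_D=7, EF_E=25) = 25; EF_G = 25+3 = 28
ES_H = 25; EF_H = 25+14 = 39
ES_I = max(EF_B=7, EF_D=7, EF_F=33, EF_G=28, EF_H=39) = 39; EF_I = 39+16 = 55
Expected project duration μ = 55 days. Critical path: A → C → E → H → I.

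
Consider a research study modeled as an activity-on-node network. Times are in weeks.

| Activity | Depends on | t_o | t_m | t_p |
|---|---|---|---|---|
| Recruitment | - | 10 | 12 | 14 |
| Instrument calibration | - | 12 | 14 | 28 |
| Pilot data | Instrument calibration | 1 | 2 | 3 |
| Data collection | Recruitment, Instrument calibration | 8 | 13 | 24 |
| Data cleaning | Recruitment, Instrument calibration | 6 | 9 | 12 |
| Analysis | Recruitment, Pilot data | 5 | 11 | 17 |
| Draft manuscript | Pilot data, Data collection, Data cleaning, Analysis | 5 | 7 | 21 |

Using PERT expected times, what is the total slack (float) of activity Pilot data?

te_Recruitment = (10 + 4·12 + 14)/6 = 72/6 = 12
te_Instrument calibration = (12 + 4·14 + 28)/6 = 96/6 = 16
te_Pilot data = (1 + 4·2 + 3)/6 = 12/6 = 2
te_Data collection = (8 + 4·13 + 24)/6 = 84/6 = 14
te_Data cleaning = (6 + 4·9 + 12)/6 = 54/6 = 9
te_Analysis = (5 + 4·11 + 17)/6 = 66/6 = 11
te_Draft manuscript = (5 + 4·7 + 21)/6 = 54/6 = 9

Forward pass:
ES_Recruitment = 0; EF_Recruitment = 12
ES_Instrument calibration = 0; EF_Instrument calibration = 16
ES_Pilot data = 16; EF_Pilot data = 16+2 = 18
ES_Data collection = max(EF_Recruitment=12, EF_Instrument calibration=16) = 16; EF_Data collection = 16+14 = 30
ES_Data cleaning = max(EF_Recruitment=12, EF_Instrument calibration=16) = 16; EF_Data cleaning = 16+9 = 25
ES_Analysis = max(EF_Recruitment=12, EF_Pilot data=18) = 18; EF_Analysis = 18+11 = 29
ES_Draft manuscript = max(EF_Pilot data=18, EF_Data collection=30, EF_Data cleaning=25, EF_Analysis=29) = 30; EF_Draft manuscript = 30+9 = 39
Expected project duration μ = 39 weeks. Critical path: Instrument calibration → Data collection → Draft manuscript.

Backward pass:
LF_Draft manuscript = 39; LS_Draft manuscript = 39−9 = 30
LF_Analysis = LS_Draft manuscript = 30; LS_Analysis = 30−11 = 19
LF_Data cleaning = LS_Draft manuscript = 30; LS_Data cleaning = 30−9 = 21
LF_Data collection = LS_Draft manuscript = 30; LS_Data collection = 30−14 = 16
LF_Pilot data = min(LS_Analysis=19, LS_Draft manuscript=30) = 19; LS_Pilot data = 19−2 = 17
LF_Instrument calibration = min(LS_Pilot data=17, LS_Data collection=16, LS_Data cleaning=21) = 16; LS_Instrument calibration = 16−16 = 0
LF_Recruitment = min(LS_Data collection=16, LS_Data cleaning=21, LS_Analysis=19) = 16; LS_Recruitment = 16−12 = 4
Slack_Pilot data = LS_Pilot data − ES_Pilot data = 17 − 16 = 1

1 weeks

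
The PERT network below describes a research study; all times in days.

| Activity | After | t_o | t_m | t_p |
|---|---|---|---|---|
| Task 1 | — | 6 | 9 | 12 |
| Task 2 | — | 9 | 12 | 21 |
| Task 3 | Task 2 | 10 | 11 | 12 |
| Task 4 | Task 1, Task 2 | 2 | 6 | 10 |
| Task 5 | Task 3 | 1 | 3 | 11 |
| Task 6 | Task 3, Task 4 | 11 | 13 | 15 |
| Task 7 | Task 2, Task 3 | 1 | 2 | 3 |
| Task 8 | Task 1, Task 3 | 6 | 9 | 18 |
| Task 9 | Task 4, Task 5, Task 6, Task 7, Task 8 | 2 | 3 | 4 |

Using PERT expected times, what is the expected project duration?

40 days

te_Task 1 = (6 + 4·9 + 12)/6 = 54/6 = 9
te_Task 2 = (9 + 4·12 + 21)/6 = 78/6 = 13
te_Task 3 = (10 + 4·11 + 12)/6 = 66/6 = 11
te_Task 4 = (2 + 4·6 + 10)/6 = 36/6 = 6
te_Task 5 = (1 + 4·3 + 11)/6 = 24/6 = 4
te_Task 6 = (11 + 4·13 + 15)/6 = 78/6 = 13
te_Task 7 = (1 + 4·2 + 3)/6 = 12/6 = 2
te_Task 8 = (6 + 4·9 + 18)/6 = 60/6 = 10
te_Task 9 = (2 + 4·3 + 4)/6 = 18/6 = 3

Forward pass:
ES_Task 1 = 0; EF_Task 1 = 9
ES_Task 2 = 0; EF_Task 2 = 13
ES_Task 3 = 13; EF_Task 3 = 13+11 = 24
ES_Task 4 = max(EF_Task 1=9, EF_Task 2=13) = 13; EF_Task 4 = 13+6 = 19
ES_Task 5 = 24; EF_Task 5 = 24+4 = 28
ES_Task 6 = max(EF_Task 3=24, EF_Task 4=19) = 24; EF_Task 6 = 24+13 = 37
ES_Task 7 = max(EF_Task 2=13, EF_Task 3=24) = 24; EF_Task 7 = 24+2 = 26
ES_Task 8 = max(EF_Task 1=9, EF_Task 3=24) = 24; EF_Task 8 = 24+10 = 34
ES_Task 9 = max(EF_Task 4=19, EF_Task 5=28, EF_Task 6=37, EF_Task 7=26, EF_Task 8=34) = 37; EF_Task 9 = 37+3 = 40
Expected project duration μ = 40 days. Critical path: Task 2 → Task 3 → Task 6 → Task 9.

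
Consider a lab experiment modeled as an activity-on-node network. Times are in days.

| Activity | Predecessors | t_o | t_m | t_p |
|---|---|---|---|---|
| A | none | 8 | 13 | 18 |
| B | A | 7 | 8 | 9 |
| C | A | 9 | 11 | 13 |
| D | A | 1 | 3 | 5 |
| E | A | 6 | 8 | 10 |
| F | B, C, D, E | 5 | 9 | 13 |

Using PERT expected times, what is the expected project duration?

33 days

te_A = (8 + 4·13 + 18)/6 = 78/6 = 13
te_B = (7 + 4·8 + 9)/6 = 48/6 = 8
te_C = (9 + 4·11 + 13)/6 = 66/6 = 11
te_D = (1 + 4·3 + 5)/6 = 18/6 = 3
te_E = (6 + 4·8 + 10)/6 = 48/6 = 8
te_F = (5 + 4·9 + 13)/6 = 54/6 = 9

Forward pass:
ES_A = 0; EF_A = 13
ES_B = 13; EF_B = 13+8 = 21
ES_C = 13; EF_C = 13+11 = 24
ES_D = 13; EF_D = 13+3 = 16
ES_E = 13; EF_E = 13+8 = 21
ES_F = max(EF_B=21, EF_C=24, EF_D=16, EF_E=21) = 24; EF_F = 24+9 = 33
Expected project duration μ = 33 days. Critical path: A → C → F.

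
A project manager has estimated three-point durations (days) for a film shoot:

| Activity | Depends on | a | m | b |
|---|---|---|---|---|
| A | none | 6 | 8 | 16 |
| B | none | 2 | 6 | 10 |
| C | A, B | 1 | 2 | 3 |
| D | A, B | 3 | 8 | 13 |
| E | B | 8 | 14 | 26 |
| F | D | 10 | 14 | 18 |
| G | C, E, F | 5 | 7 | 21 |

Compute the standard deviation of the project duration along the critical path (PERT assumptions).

3.80 days

te_A = (6 + 4·8 + 16)/6 = 54/6 = 9; σ²_A = ((16−6)/6)² = 2.778
te_B = (2 + 4·6 + 10)/6 = 36/6 = 6; σ²_B = ((10−2)/6)² = 1.778
te_C = (1 + 4·2 + 3)/6 = 12/6 = 2; σ²_C = ((3−1)/6)² = 0.111
te_D = (3 + 4·8 + 13)/6 = 48/6 = 8; σ²_D = ((13−3)/6)² = 2.778
te_E = (8 + 4·14 + 26)/6 = 90/6 = 15; σ²_E = ((26−8)/6)² = 9.000
te_F = (10 + 4·14 + 18)/6 = 84/6 = 14; σ²_F = ((18−10)/6)² = 1.778
te_G = (5 + 4·7 + 21)/6 = 54/6 = 9; σ²_G = ((21−5)/6)² = 7.111

Forward pass:
ES_A = 0; EF_A = 9
ES_B = 0; EF_B = 6
ES_C = max(EF_A=9, EF_B=6) = 9; EF_C = 9+2 = 11
ES_D = max(EF_A=9, EF_B=6) = 9; EF_D = 9+8 = 17
ES_E = 6; EF_E = 6+15 = 21
ES_F = 17; EF_F = 17+14 = 31
ES_G = max(EF_C=11, EF_E=21, EF_F=31) = 31; EF_G = 31+9 = 40
Expected project duration μ = 40 days. Critical path: A → D → F → G.

Variance along critical path = 2.778 + 2.778 + 1.778 + 7.111 = 14.444
σ = √14.444 = 3.801 days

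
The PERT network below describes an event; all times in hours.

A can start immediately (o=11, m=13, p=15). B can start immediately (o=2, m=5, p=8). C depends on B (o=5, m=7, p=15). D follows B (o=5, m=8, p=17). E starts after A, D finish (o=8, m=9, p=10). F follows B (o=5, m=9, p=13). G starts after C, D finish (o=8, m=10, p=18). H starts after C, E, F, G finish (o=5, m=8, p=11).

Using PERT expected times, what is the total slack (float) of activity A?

te_A = (11 + 4·13 + 15)/6 = 78/6 = 13
te_B = (2 + 4·5 + 8)/6 = 30/6 = 5
te_C = (5 + 4·7 + 15)/6 = 48/6 = 8
te_D = (5 + 4·8 + 17)/6 = 54/6 = 9
te_E = (8 + 4·9 + 10)/6 = 54/6 = 9
te_F = (5 + 4·9 + 13)/6 = 54/6 = 9
te_G = (8 + 4·10 + 18)/6 = 66/6 = 11
te_H = (5 + 4·8 + 11)/6 = 48/6 = 8

Forward pass:
ES_A = 0; EF_A = 13
ES_B = 0; EF_B = 5
ES_C = 5; EF_C = 5+8 = 13
ES_D = 5; EF_D = 5+9 = 14
ES_E = max(EF_A=13, EF_D=14) = 14; EF_E = 14+9 = 23
ES_F = 5; EF_F = 5+9 = 14
ES_G = max(EF_C=13, EF_D=14) = 14; EF_G = 14+11 = 25
ES_H = max(EF_C=13, EF_E=23, EF_F=14, EF_G=25) = 25; EF_H = 25+8 = 33
Expected project duration μ = 33 hours. Critical path: B → D → G → H.

Backward pass:
LF_H = 33; LS_H = 33−8 = 25
LF_G = LS_H = 25; LS_G = 25−11 = 14
LF_F = LS_H = 25; LS_F = 25−9 = 16
LF_E = LS_H = 25; LS_E = 25−9 = 16
LF_D = min(LS_E=16, LS_G=14) = 14; LS_D = 14−9 = 5
LF_C = min(LS_G=14, LS_H=25) = 14; LS_C = 14−8 = 6
LF_B = min(LS_C=6, LS_D=5, LS_F=16) = 5; LS_B = 5−5 = 0
LF_A = LS_E = 16; LS_A = 16−13 = 3
Slack_A = LS_A − ES_A = 3 − 0 = 3

3 hours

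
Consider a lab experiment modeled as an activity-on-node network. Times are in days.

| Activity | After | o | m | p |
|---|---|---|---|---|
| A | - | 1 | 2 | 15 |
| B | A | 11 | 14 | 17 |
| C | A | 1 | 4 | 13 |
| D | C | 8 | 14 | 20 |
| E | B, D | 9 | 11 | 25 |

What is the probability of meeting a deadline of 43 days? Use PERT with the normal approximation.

te_A = (1 + 4·2 + 15)/6 = 24/6 = 4; σ²_A = ((15−1)/6)² = 5.444
te_B = (11 + 4·14 + 17)/6 = 84/6 = 14; σ²_B = ((17−11)/6)² = 1.000
te_C = (1 + 4·4 + 13)/6 = 30/6 = 5; σ²_C = ((13−1)/6)² = 4.000
te_D = (8 + 4·14 + 20)/6 = 84/6 = 14; σ²_D = ((20−8)/6)² = 4.000
te_E = (9 + 4·11 + 25)/6 = 78/6 = 13; σ²_E = ((25−9)/6)² = 7.111

Forward pass:
ES_A = 0; EF_A = 4
ES_B = 4; EF_B = 4+14 = 18
ES_C = 4; EF_C = 4+5 = 9
ES_D = 9; EF_D = 9+14 = 23
ES_E = max(EF_B=18, EF_D=23) = 23; EF_E = 23+13 = 36
Expected project duration μ = 36 days. Critical path: A → C → D → E.

Variance along critical path = 5.444 + 4.000 + 4.000 + 7.111 = 20.556; σ = √20.556 = 4.534 days.
Z = (43 − 36) / 4.534 = 1.544
P(T ≤ 43) = Φ(1.544) ≈ 0.939

0.939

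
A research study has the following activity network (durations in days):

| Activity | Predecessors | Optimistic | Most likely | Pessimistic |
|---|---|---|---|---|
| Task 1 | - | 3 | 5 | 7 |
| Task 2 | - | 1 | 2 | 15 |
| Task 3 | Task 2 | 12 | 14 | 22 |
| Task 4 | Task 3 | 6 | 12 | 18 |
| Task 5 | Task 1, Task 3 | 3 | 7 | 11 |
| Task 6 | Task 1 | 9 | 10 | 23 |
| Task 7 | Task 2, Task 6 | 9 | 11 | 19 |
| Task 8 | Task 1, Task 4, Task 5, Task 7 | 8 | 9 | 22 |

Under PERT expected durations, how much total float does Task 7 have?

te_Task 1 = (3 + 4·5 + 7)/6 = 30/6 = 5
te_Task 2 = (1 + 4·2 + 15)/6 = 24/6 = 4
te_Task 3 = (12 + 4·14 + 22)/6 = 90/6 = 15
te_Task 4 = (6 + 4·12 + 18)/6 = 72/6 = 12
te_Task 5 = (3 + 4·7 + 11)/6 = 42/6 = 7
te_Task 6 = (9 + 4·10 + 23)/6 = 72/6 = 12
te_Task 7 = (9 + 4·11 + 19)/6 = 72/6 = 12
te_Task 8 = (8 + 4·9 + 22)/6 = 66/6 = 11

Forward pass:
ES_Task 1 = 0; EF_Task 1 = 5
ES_Task 2 = 0; EF_Task 2 = 4
ES_Task 3 = 4; EF_Task 3 = 4+15 = 19
ES_Task 4 = 19; EF_Task 4 = 19+12 = 31
ES_Task 5 = max(EF_Task 1=5, EF_Task 3=19) = 19; EF_Task 5 = 19+7 = 26
ES_Task 6 = 5; EF_Task 6 = 5+12 = 17
ES_Task 7 = max(EF_Task 2=4, EF_Task 6=17) = 17; EF_Task 7 = 17+12 = 29
ES_Task 8 = max(EF_Task 1=5, EF_Task 4=31, EF_Task 5=26, EF_Task 7=29) = 31; EF_Task 8 = 31+11 = 42
Expected project duration μ = 42 days. Critical path: Task 2 → Task 3 → Task 4 → Task 8.

Backward pass:
LF_Task 8 = 42; LS_Task 8 = 42−11 = 31
LF_Task 7 = LS_Task 8 = 31; LS_Task 7 = 31−12 = 19
LF_Task 6 = LS_Task 7 = 19; LS_Task 6 = 19−12 = 7
LF_Task 5 = LS_Task 8 = 31; LS_Task 5 = 31−7 = 24
LF_Task 4 = LS_Task 8 = 31; LS_Task 4 = 31−12 = 19
LF_Task 3 = min(LS_Task 4=19, LS_Task 5=24) = 19; LS_Task 3 = 19−15 = 4
LF_Task 2 = min(LS_Task 3=4, LS_Task 7=19) = 4; LS_Task 2 = 4−4 = 0
LF_Task 1 = min(LS_Task 5=24, LS_Task 6=7, LS_Task 8=31) = 7; LS_Task 1 = 7−5 = 2
Slack_Task 7 = LS_Task 7 − ES_Task 7 = 19 − 17 = 2

2 days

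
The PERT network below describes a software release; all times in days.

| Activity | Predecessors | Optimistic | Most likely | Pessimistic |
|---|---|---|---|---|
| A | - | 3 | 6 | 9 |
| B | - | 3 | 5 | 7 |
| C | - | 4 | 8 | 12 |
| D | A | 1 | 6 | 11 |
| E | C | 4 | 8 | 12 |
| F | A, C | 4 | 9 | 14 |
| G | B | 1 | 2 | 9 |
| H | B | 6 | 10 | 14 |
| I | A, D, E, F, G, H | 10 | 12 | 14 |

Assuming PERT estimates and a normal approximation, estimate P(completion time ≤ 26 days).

0.090

te_A = (3 + 4·6 + 9)/6 = 36/6 = 6; σ²_A = ((9−3)/6)² = 1.000
te_B = (3 + 4·5 + 7)/6 = 30/6 = 5; σ²_B = ((7−3)/6)² = 0.444
te_C = (4 + 4·8 + 12)/6 = 48/6 = 8; σ²_C = ((12−4)/6)² = 1.778
te_D = (1 + 4·6 + 11)/6 = 36/6 = 6; σ²_D = ((11−1)/6)² = 2.778
te_E = (4 + 4·8 + 12)/6 = 48/6 = 8; σ²_E = ((12−4)/6)² = 1.778
te_F = (4 + 4·9 + 14)/6 = 54/6 = 9; σ²_F = ((14−4)/6)² = 2.778
te_G = (1 + 4·2 + 9)/6 = 18/6 = 3; σ²_G = ((9−1)/6)² = 1.778
te_H = (6 + 4·10 + 14)/6 = 60/6 = 10; σ²_H = ((14−6)/6)² = 1.778
te_I = (10 + 4·12 + 14)/6 = 72/6 = 12; σ²_I = ((14−10)/6)² = 0.444

Forward pass:
ES_A = 0; EF_A = 6
ES_B = 0; EF_B = 5
ES_C = 0; EF_C = 8
ES_D = 6; EF_D = 6+6 = 12
ES_E = 8; EF_E = 8+8 = 16
ES_F = max(EF_A=6, EF_C=8) = 8; EF_F = 8+9 = 17
ES_G = 5; EF_G = 5+3 = 8
ES_H = 5; EF_H = 5+10 = 15
ES_I = max(EF_A=6, EF_D=12, EF_E=16, EF_F=17, EF_G=8, EF_H=15) = 17; EF_I = 17+12 = 29
Expected project duration μ = 29 days. Critical path: C → F → I.

Variance along critical path = 1.778 + 2.778 + 0.444 = 5.000; σ = √5.000 = 2.236 days.
Z = (26 − 29) / 2.236 = -1.342
P(T ≤ 26) = Φ(-1.342) ≈ 0.090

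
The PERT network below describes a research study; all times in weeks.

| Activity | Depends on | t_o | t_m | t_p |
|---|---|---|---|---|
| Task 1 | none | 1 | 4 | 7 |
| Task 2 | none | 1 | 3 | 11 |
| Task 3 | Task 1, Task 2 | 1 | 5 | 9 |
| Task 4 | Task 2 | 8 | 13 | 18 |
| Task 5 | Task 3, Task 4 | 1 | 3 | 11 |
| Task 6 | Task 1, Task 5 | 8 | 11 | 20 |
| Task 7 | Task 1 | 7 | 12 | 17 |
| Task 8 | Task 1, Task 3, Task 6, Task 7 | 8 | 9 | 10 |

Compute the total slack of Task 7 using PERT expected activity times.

te_Task 1 = (1 + 4·4 + 7)/6 = 24/6 = 4
te_Task 2 = (1 + 4·3 + 11)/6 = 24/6 = 4
te_Task 3 = (1 + 4·5 + 9)/6 = 30/6 = 5
te_Task 4 = (8 + 4·13 + 18)/6 = 78/6 = 13
te_Task 5 = (1 + 4·3 + 11)/6 = 24/6 = 4
te_Task 6 = (8 + 4·11 + 20)/6 = 72/6 = 12
te_Task 7 = (7 + 4·12 + 17)/6 = 72/6 = 12
te_Task 8 = (8 + 4·9 + 10)/6 = 54/6 = 9

Forward pass:
ES_Task 1 = 0; EF_Task 1 = 4
ES_Task 2 = 0; EF_Task 2 = 4
ES_Task 3 = max(EF_Task 1=4, EF_Task 2=4) = 4; EF_Task 3 = 4+5 = 9
ES_Task 4 = 4; EF_Task 4 = 4+13 = 17
ES_Task 5 = max(EF_Task 3=9, EF_Task 4=17) = 17; EF_Task 5 = 17+4 = 21
ES_Task 6 = max(EF_Task 1=4, EF_Task 5=21) = 21; EF_Task 6 = 21+12 = 33
ES_Task 7 = 4; EF_Task 7 = 4+12 = 16
ES_Task 8 = max(EF_Task 1=4, EF_Task 3=9, EF_Task 6=33, EF_Task 7=16) = 33; EF_Task 8 = 33+9 = 42
Expected project duration μ = 42 weeks. Critical path: Task 2 → Task 4 → Task 5 → Task 6 → Task 8.

Backward pass:
LF_Task 8 = 42; LS_Task 8 = 42−9 = 33
LF_Task 7 = LS_Task 8 = 33; LS_Task 7 = 33−12 = 21
LF_Task 6 = LS_Task 8 = 33; LS_Task 6 = 33−12 = 21
LF_Task 5 = LS_Task 6 = 21; LS_Task 5 = 21−4 = 17
LF_Task 4 = LS_Task 5 = 17; LS_Task 4 = 17−13 = 4
LF_Task 3 = min(LS_Task 5=17, LS_Task 8=33) = 17; LS_Task 3 = 17−5 = 12
LF_Task 2 = min(LS_Task 3=12, LS_Task 4=4) = 4; LS_Task 2 = 4−4 = 0
LF_Task 1 = min(LS_Task 3=12, LS_Task 6=21, LS_Task 7=21, LS_Task 8=33) = 12; LS_Task 1 = 12−4 = 8
Slack_Task 7 = LS_Task 7 − ES_Task 7 = 21 − 4 = 17

17 weeks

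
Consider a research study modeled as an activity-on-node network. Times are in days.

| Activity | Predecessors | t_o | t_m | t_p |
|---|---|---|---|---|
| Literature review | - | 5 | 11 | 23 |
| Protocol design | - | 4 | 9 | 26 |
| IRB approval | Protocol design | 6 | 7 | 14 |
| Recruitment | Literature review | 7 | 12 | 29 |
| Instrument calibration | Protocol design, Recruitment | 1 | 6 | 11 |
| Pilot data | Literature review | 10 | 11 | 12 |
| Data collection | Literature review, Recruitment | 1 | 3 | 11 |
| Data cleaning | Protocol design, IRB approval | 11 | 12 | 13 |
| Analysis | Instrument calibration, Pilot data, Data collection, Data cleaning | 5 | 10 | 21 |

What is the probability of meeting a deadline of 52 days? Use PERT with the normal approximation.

te_Literature review = (5 + 4·11 + 23)/6 = 72/6 = 12; σ²_Literature review = ((23−5)/6)² = 9.000
te_Protocol design = (4 + 4·9 + 26)/6 = 66/6 = 11; σ²_Protocol design = ((26−4)/6)² = 13.444
te_IRB approval = (6 + 4·7 + 14)/6 = 48/6 = 8; σ²_IRB approval = ((14−6)/6)² = 1.778
te_Recruitment = (7 + 4·12 + 29)/6 = 84/6 = 14; σ²_Recruitment = ((29−7)/6)² = 13.444
te_Instrument calibration = (1 + 4·6 + 11)/6 = 36/6 = 6; σ²_Instrument calibration = ((11−1)/6)² = 2.778
te_Pilot data = (10 + 4·11 + 12)/6 = 66/6 = 11; σ²_Pilot data = ((12−10)/6)² = 0.111
te_Data collection = (1 + 4·3 + 11)/6 = 24/6 = 4; σ²_Data collection = ((11−1)/6)² = 2.778
te_Data cleaning = (11 + 4·12 + 13)/6 = 72/6 = 12; σ²_Data cleaning = ((13−11)/6)² = 0.111
te_Analysis = (5 + 4·10 + 21)/6 = 66/6 = 11; σ²_Analysis = ((21−5)/6)² = 7.111

Forward pass:
ES_Literature review = 0; EF_Literature review = 12
ES_Protocol design = 0; EF_Protocol design = 11
ES_IRB approval = 11; EF_IRB approval = 11+8 = 19
ES_Recruitment = 12; EF_Recruitment = 12+14 = 26
ES_Instrument calibration = max(EF_Protocol design=11, EF_Recruitment=26) = 26; EF_Instrument calibration = 26+6 = 32
ES_Pilot data = 12; EF_Pilot data = 12+11 = 23
ES_Data collection = max(EF_Literature review=12, EF_Recruitment=26) = 26; EF_Data collection = 26+4 = 30
ES_Data cleaning = max(EF_Protocol design=11, EF_IRB approval=19) = 19; EF_Data cleaning = 19+12 = 31
ES_Analysis = max(EF_Instrument calibration=32, EF_Pilot data=23, EF_Data collection=30, EF_Data cleaning=31) = 32; EF_Analysis = 32+11 = 43
Expected project duration μ = 43 days. Critical path: Literature review → Recruitment → Instrument calibration → Analysis.

Variance along critical path = 9.000 + 13.444 + 2.778 + 7.111 = 32.333; σ = √32.333 = 5.686 days.
Z = (52 − 43) / 5.686 = 1.583
P(T ≤ 52) = Φ(1.583) ≈ 0.943

0.943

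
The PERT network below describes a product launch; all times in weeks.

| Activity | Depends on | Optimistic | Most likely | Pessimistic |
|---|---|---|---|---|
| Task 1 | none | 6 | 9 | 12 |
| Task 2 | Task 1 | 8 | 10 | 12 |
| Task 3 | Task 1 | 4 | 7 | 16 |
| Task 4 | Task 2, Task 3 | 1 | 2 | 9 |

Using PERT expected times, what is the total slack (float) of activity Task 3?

2 weeks

te_Task 1 = (6 + 4·9 + 12)/6 = 54/6 = 9
te_Task 2 = (8 + 4·10 + 12)/6 = 60/6 = 10
te_Task 3 = (4 + 4·7 + 16)/6 = 48/6 = 8
te_Task 4 = (1 + 4·2 + 9)/6 = 18/6 = 3

Forward pass:
ES_Task 1 = 0; EF_Task 1 = 9
ES_Task 2 = 9; EF_Task 2 = 9+10 = 19
ES_Task 3 = 9; EF_Task 3 = 9+8 = 17
ES_Task 4 = max(EF_Task 2=19, EF_Task 3=17) = 19; EF_Task 4 = 19+3 = 22
Expected project duration μ = 22 weeks. Critical path: Task 1 → Task 2 → Task 4.

Backward pass:
LF_Task 4 = 22; LS_Task 4 = 22−3 = 19
LF_Task 3 = LS_Task 4 = 19; LS_Task 3 = 19−8 = 11
LF_Task 2 = LS_Task 4 = 19; LS_Task 2 = 19−10 = 9
LF_Task 1 = min(LS_Task 2=9, LS_Task 3=11) = 9; LS_Task 1 = 9−9 = 0
Slack_Task 3 = LS_Task 3 − ES_Task 3 = 11 − 9 = 2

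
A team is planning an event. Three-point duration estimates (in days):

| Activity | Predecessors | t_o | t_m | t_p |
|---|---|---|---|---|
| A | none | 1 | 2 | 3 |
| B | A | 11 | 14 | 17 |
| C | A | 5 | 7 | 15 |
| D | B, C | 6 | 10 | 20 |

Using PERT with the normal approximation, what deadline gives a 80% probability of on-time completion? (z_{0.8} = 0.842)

29.2 days

te_A = (1 + 4·2 + 3)/6 = 12/6 = 2; σ²_A = ((3−1)/6)² = 0.111
te_B = (11 + 4·14 + 17)/6 = 84/6 = 14; σ²_B = ((17−11)/6)² = 1.000
te_C = (5 + 4·7 + 15)/6 = 48/6 = 8; σ²_C = ((15−5)/6)² = 2.778
te_D = (6 + 4·10 + 20)/6 = 66/6 = 11; σ²_D = ((20−6)/6)² = 5.444

Forward pass:
ES_A = 0; EF_A = 2
ES_B = 2; EF_B = 2+14 = 16
ES_C = 2; EF_C = 2+8 = 10
ES_D = max(EF_B=16, EF_C=10) = 16; EF_D = 16+11 = 27
Expected project duration μ = 27 days. Critical path: A → B → D.

Variance along critical path = 0.111 + 1.000 + 5.444 = 6.556; σ = 2.560 days.
D = μ + z·σ = 27 + 0.842·2.560 = 29.2 days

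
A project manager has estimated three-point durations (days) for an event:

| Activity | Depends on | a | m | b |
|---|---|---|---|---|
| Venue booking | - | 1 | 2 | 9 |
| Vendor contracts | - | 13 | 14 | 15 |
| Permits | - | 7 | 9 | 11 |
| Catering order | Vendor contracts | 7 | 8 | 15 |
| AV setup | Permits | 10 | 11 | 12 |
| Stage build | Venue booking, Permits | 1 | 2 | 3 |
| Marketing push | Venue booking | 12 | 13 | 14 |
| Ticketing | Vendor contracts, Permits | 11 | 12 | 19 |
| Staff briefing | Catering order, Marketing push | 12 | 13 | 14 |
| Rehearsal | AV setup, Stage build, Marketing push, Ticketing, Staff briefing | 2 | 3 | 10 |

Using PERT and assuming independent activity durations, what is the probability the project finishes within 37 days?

te_Venue booking = (1 + 4·2 + 9)/6 = 18/6 = 3; σ²_Venue booking = ((9−1)/6)² = 1.778
te_Vendor contracts = (13 + 4·14 + 15)/6 = 84/6 = 14; σ²_Vendor contracts = ((15−13)/6)² = 0.111
te_Permits = (7 + 4·9 + 11)/6 = 54/6 = 9; σ²_Permits = ((11−7)/6)² = 0.444
te_Catering order = (7 + 4·8 + 15)/6 = 54/6 = 9; σ²_Catering order = ((15−7)/6)² = 1.778
te_AV setup = (10 + 4·11 + 12)/6 = 66/6 = 11; σ²_AV setup = ((12−10)/6)² = 0.111
te_Stage build = (1 + 4·2 + 3)/6 = 12/6 = 2; σ²_Stage build = ((3−1)/6)² = 0.111
te_Marketing push = (12 + 4·13 + 14)/6 = 78/6 = 13; σ²_Marketing push = ((14−12)/6)² = 0.111
te_Ticketing = (11 + 4·12 + 19)/6 = 78/6 = 13; σ²_Ticketing = ((19−11)/6)² = 1.778
te_Staff briefing = (12 + 4·13 + 14)/6 = 78/6 = 13; σ²_Staff briefing = ((14−12)/6)² = 0.111
te_Rehearsal = (2 + 4·3 + 10)/6 = 24/6 = 4; σ²_Rehearsal = ((10−2)/6)² = 1.778

Forward pass:
ES_Venue booking = 0; EF_Venue booking = 3
ES_Vendor contracts = 0; EF_Vendor contracts = 14
ES_Permits = 0; EF_Permits = 9
ES_Catering order = 14; EF_Catering order = 14+9 = 23
ES_AV setup = 9; EF_AV setup = 9+11 = 20
ES_Stage build = max(EF_Venue booking=3, EF_Permits=9) = 9; EF_Stage build = 9+2 = 11
ES_Marketing push = 3; EF_Marketing push = 3+13 = 16
ES_Ticketing = max(EF_Vendor contracts=14, EF_Permits=9) = 14; EF_Ticketing = 14+13 = 27
ES_Staff briefing = max(EF_Catering order=23, EF_Marketing push=16) = 23; EF_Staff briefing = 23+13 = 36
ES_Rehearsal = max(EF_AV setup=20, EF_Stage build=11, EF_Marketing push=16, EF_Ticketing=27, EF_Staff briefing=36) = 36; EF_Rehearsal = 36+4 = 40
Expected project duration μ = 40 days. Critical path: Vendor contracts → Catering order → Staff briefing → Rehearsal.

Variance along critical path = 0.111 + 1.778 + 0.111 + 1.778 = 3.778; σ = √3.778 = 1.944 days.
Z = (37 − 40) / 1.944 = -1.543
P(T ≤ 37) = Φ(-1.543) ≈ 0.061

0.061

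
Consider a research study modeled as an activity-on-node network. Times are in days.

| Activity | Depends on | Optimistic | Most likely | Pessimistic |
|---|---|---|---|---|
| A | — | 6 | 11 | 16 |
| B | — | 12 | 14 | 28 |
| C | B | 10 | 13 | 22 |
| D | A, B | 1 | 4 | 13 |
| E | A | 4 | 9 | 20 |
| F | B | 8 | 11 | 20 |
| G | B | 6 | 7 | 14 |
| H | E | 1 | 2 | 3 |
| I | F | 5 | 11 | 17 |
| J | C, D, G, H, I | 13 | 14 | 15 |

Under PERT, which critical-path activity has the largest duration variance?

B

te_A = (6 + 4·11 + 16)/6 = 66/6 = 11; σ²_A = ((16−6)/6)² = 2.778
te_B = (12 + 4·14 + 28)/6 = 96/6 = 16; σ²_B = ((28−12)/6)² = 7.111
te_C = (10 + 4·13 + 22)/6 = 84/6 = 14; σ²_C = ((22−10)/6)² = 4.000
te_D = (1 + 4·4 + 13)/6 = 30/6 = 5; σ²_D = ((13−1)/6)² = 4.000
te_E = (4 + 4·9 + 20)/6 = 60/6 = 10; σ²_E = ((20−4)/6)² = 7.111
te_F = (8 + 4·11 + 20)/6 = 72/6 = 12; σ²_F = ((20−8)/6)² = 4.000
te_G = (6 + 4·7 + 14)/6 = 48/6 = 8; σ²_G = ((14−6)/6)² = 1.778
te_H = (1 + 4·2 + 3)/6 = 12/6 = 2; σ²_H = ((3−1)/6)² = 0.111
te_I = (5 + 4·11 + 17)/6 = 66/6 = 11; σ²_I = ((17−5)/6)² = 4.000
te_J = (13 + 4·14 + 15)/6 = 84/6 = 14; σ²_J = ((15−13)/6)² = 0.111

Forward pass:
ES_A = 0; EF_A = 11
ES_B = 0; EF_B = 16
ES_C = 16; EF_C = 16+14 = 30
ES_D = max(EF_A=11, EF_B=16) = 16; EF_D = 16+5 = 21
ES_E = 11; EF_E = 11+10 = 21
ES_F = 16; EF_F = 16+12 = 28
ES_G = 16; EF_G = 16+8 = 24
ES_H = 21; EF_H = 21+2 = 23
ES_I = 28; EF_I = 28+11 = 39
ES_J = max(EF_C=30, EF_D=21, EF_G=24, EF_H=23, EF_I=39) = 39; EF_J = 39+14 = 53
Expected project duration μ = 53 days. Critical path: B → F → I → J.

Variances on critical path: σ²_B=7.111, σ²_F=4.000, σ²_I=4.000, σ²_J=0.111.
Largest is σ²_B = 7.111.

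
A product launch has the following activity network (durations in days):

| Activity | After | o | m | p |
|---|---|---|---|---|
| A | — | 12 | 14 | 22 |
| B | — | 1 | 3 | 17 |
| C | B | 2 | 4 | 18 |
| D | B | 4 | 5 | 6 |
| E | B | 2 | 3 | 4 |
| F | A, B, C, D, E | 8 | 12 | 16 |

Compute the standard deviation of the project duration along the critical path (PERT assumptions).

te_A = (12 + 4·14 + 22)/6 = 90/6 = 15; σ²_A = ((22−12)/6)² = 2.778
te_B = (1 + 4·3 + 17)/6 = 30/6 = 5; σ²_B = ((17−1)/6)² = 7.111
te_C = (2 + 4·4 + 18)/6 = 36/6 = 6; σ²_C = ((18−2)/6)² = 7.111
te_D = (4 + 4·5 + 6)/6 = 30/6 = 5; σ²_D = ((6−4)/6)² = 0.111
te_E = (2 + 4·3 + 4)/6 = 18/6 = 3; σ²_E = ((4−2)/6)² = 0.111
te_F = (8 + 4·12 + 16)/6 = 72/6 = 12; σ²_F = ((16−8)/6)² = 1.778

Forward pass:
ES_A = 0; EF_A = 15
ES_B = 0; EF_B = 5
ES_C = 5; EF_C = 5+6 = 11
ES_D = 5; EF_D = 5+5 = 10
ES_E = 5; EF_E = 5+3 = 8
ES_F = max(EF_A=15, EF_B=5, EF_C=11, EF_D=10, EF_E=8) = 15; EF_F = 15+12 = 27
Expected project duration μ = 27 days. Critical path: A → F.

Variance along critical path = 2.778 + 1.778 = 4.556
σ = √4.556 = 2.134 days

2.13 days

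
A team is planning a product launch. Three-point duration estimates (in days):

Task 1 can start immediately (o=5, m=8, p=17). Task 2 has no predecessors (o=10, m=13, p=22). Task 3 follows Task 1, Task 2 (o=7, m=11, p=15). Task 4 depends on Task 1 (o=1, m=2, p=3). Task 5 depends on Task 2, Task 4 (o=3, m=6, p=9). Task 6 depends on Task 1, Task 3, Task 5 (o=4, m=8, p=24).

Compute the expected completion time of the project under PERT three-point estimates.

te_Task 1 = (5 + 4·8 + 17)/6 = 54/6 = 9
te_Task 2 = (10 + 4·13 + 22)/6 = 84/6 = 14
te_Task 3 = (7 + 4·11 + 15)/6 = 66/6 = 11
te_Task 4 = (1 + 4·2 + 3)/6 = 12/6 = 2
te_Task 5 = (3 + 4·6 + 9)/6 = 36/6 = 6
te_Task 6 = (4 + 4·8 + 24)/6 = 60/6 = 10

Forward pass:
ES_Task 1 = 0; EF_Task 1 = 9
ES_Task 2 = 0; EF_Task 2 = 14
ES_Task 3 = max(EF_Task 1=9, EF_Task 2=14) = 14; EF_Task 3 = 14+11 = 25
ES_Task 4 = 9; EF_Task 4 = 9+2 = 11
ES_Task 5 = max(EF_Task 2=14, EF_Task 4=11) = 14; EF_Task 5 = 14+6 = 20
ES_Task 6 = max(EF_Task 1=9, EF_Task 3=25, EF_Task 5=20) = 25; EF_Task 6 = 25+10 = 35
Expected project duration μ = 35 days. Critical path: Task 2 → Task 3 → Task 6.

35 days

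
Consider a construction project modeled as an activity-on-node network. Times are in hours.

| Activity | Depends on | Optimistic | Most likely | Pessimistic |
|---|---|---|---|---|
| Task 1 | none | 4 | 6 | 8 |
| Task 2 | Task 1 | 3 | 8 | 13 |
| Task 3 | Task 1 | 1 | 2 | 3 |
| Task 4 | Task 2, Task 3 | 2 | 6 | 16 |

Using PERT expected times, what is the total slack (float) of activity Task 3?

6 hours

te_Task 1 = (4 + 4·6 + 8)/6 = 36/6 = 6
te_Task 2 = (3 + 4·8 + 13)/6 = 48/6 = 8
te_Task 3 = (1 + 4·2 + 3)/6 = 12/6 = 2
te_Task 4 = (2 + 4·6 + 16)/6 = 42/6 = 7

Forward pass:
ES_Task 1 = 0; EF_Task 1 = 6
ES_Task 2 = 6; EF_Task 2 = 6+8 = 14
ES_Task 3 = 6; EF_Task 3 = 6+2 = 8
ES_Task 4 = max(EF_Task 2=14, EF_Task 3=8) = 14; EF_Task 4 = 14+7 = 21
Expected project duration μ = 21 hours. Critical path: Task 1 → Task 2 → Task 4.

Backward pass:
LF_Task 4 = 21; LS_Task 4 = 21−7 = 14
LF_Task 3 = LS_Task 4 = 14; LS_Task 3 = 14−2 = 12
LF_Task 2 = LS_Task 4 = 14; LS_Task 2 = 14−8 = 6
LF_Task 1 = min(LS_Task 2=6, LS_Task 3=12) = 6; LS_Task 1 = 6−6 = 0
Slack_Task 3 = LS_Task 3 − ES_Task 3 = 12 − 6 = 6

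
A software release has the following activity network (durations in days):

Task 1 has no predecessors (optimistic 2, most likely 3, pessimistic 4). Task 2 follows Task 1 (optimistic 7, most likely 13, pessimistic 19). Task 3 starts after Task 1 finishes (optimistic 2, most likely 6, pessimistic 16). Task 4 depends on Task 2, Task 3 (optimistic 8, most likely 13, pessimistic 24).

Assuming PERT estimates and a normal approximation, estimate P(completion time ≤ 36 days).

te_Task 1 = (2 + 4·3 + 4)/6 = 18/6 = 3; σ²_Task 1 = ((4−2)/6)² = 0.111
te_Task 2 = (7 + 4·13 + 19)/6 = 78/6 = 13; σ²_Task 2 = ((19−7)/6)² = 4.000
te_Task 3 = (2 + 4·6 + 16)/6 = 42/6 = 7; σ²_Task 3 = ((16−2)/6)² = 5.444
te_Task 4 = (8 + 4·13 + 24)/6 = 84/6 = 14; σ²_Task 4 = ((24−8)/6)² = 7.111

Forward pass:
ES_Task 1 = 0; EF_Task 1 = 3
ES_Task 2 = 3; EF_Task 2 = 3+13 = 16
ES_Task 3 = 3; EF_Task 3 = 3+7 = 10
ES_Task 4 = max(EF_Task 2=16, EF_Task 3=10) = 16; EF_Task 4 = 16+14 = 30
Expected project duration μ = 30 days. Critical path: Task 1 → Task 2 → Task 4.

Variance along critical path = 0.111 + 4.000 + 7.111 = 11.222; σ = √11.222 = 3.350 days.
Z = (36 − 30) / 3.350 = 1.791
P(T ≤ 36) = Φ(1.791) ≈ 0.963

0.963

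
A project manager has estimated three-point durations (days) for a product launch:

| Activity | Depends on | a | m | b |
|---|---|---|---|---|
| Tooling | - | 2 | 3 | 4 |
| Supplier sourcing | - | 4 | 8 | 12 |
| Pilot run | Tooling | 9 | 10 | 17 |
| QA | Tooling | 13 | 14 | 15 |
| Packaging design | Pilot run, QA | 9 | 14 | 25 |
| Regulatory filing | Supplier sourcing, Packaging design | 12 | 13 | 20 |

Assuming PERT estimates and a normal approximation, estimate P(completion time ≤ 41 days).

te_Tooling = (2 + 4·3 + 4)/6 = 18/6 = 3; σ²_Tooling = ((4−2)/6)² = 0.111
te_Supplier sourcing = (4 + 4·8 + 12)/6 = 48/6 = 8; σ²_Supplier sourcing = ((12−4)/6)² = 1.778
te_Pilot run = (9 + 4·10 + 17)/6 = 66/6 = 11; σ²_Pilot run = ((17−9)/6)² = 1.778
te_QA = (13 + 4·14 + 15)/6 = 84/6 = 14; σ²_QA = ((15−13)/6)² = 0.111
te_Packaging design = (9 + 4·14 + 25)/6 = 90/6 = 15; σ²_Packaging design = ((25−9)/6)² = 7.111
te_Regulatory filing = (12 + 4·13 + 20)/6 = 84/6 = 14; σ²_Regulatory filing = ((20−12)/6)² = 1.778

Forward pass:
ES_Tooling = 0; EF_Tooling = 3
ES_Supplier sourcing = 0; EF_Supplier sourcing = 8
ES_Pilot run = 3; EF_Pilot run = 3+11 = 14
ES_QA = 3; EF_QA = 3+14 = 17
ES_Packaging design = max(EF_Pilot run=14, EF_QA=17) = 17; EF_Packaging design = 17+15 = 32
ES_Regulatory filing = max(EF_Supplier sourcing=8, EF_Packaging design=32) = 32; EF_Regulatory filing = 32+14 = 46
Expected project duration μ = 46 days. Critical path: Tooling → QA → Packaging design → Regulatory filing.

Variance along critical path = 0.111 + 0.111 + 7.111 + 1.778 = 9.111; σ = √9.111 = 3.018 days.
Z = (41 − 46) / 3.018 = -1.656
P(T ≤ 41) = Φ(-1.656) ≈ 0.049

0.049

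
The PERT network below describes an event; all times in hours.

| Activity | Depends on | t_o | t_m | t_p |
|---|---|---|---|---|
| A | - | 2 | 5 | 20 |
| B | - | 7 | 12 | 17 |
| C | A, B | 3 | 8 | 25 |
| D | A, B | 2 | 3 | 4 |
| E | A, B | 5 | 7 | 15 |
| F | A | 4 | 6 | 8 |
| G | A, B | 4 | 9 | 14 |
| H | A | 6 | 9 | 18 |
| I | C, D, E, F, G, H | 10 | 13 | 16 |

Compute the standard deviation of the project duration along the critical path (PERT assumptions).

te_A = (2 + 4·5 + 20)/6 = 42/6 = 7; σ²_A = ((20−2)/6)² = 9.000
te_B = (7 + 4·12 + 17)/6 = 72/6 = 12; σ²_B = ((17−7)/6)² = 2.778
te_C = (3 + 4·8 + 25)/6 = 60/6 = 10; σ²_C = ((25−3)/6)² = 13.444
te_D = (2 + 4·3 + 4)/6 = 18/6 = 3; σ²_D = ((4−2)/6)² = 0.111
te_E = (5 + 4·7 + 15)/6 = 48/6 = 8; σ²_E = ((15−5)/6)² = 2.778
te_F = (4 + 4·6 + 8)/6 = 36/6 = 6; σ²_F = ((8−4)/6)² = 0.444
te_G = (4 + 4·9 + 14)/6 = 54/6 = 9; σ²_G = ((14−4)/6)² = 2.778
te_H = (6 + 4·9 + 18)/6 = 60/6 = 10; σ²_H = ((18−6)/6)² = 4.000
te_I = (10 + 4·13 + 16)/6 = 78/6 = 13; σ²_I = ((16−10)/6)² = 1.000

Forward pass:
ES_A = 0; EF_A = 7
ES_B = 0; EF_B = 12
ES_C = max(EF_A=7, EF_B=12) = 12; EF_C = 12+10 = 22
ES_D = max(EF_A=7, EF_B=12) = 12; EF_D = 12+3 = 15
ES_E = max(EF_A=7, EF_B=12) = 12; EF_E = 12+8 = 20
ES_F = 7; EF_F = 7+6 = 13
ES_G = max(EF_A=7, EF_B=12) = 12; EF_G = 12+9 = 21
ES_H = 7; EF_H = 7+10 = 17
ES_I = max(EF_C=22, EF_D=15, EF_E=20, EF_F=13, EF_G=21, EF_H=17) = 22; EF_I = 22+13 = 35
Expected project duration μ = 35 hours. Critical path: B → C → I.

Variance along critical path = 2.778 + 13.444 + 1.000 = 17.222
σ = √17.222 = 4.150 hours

4.15 hours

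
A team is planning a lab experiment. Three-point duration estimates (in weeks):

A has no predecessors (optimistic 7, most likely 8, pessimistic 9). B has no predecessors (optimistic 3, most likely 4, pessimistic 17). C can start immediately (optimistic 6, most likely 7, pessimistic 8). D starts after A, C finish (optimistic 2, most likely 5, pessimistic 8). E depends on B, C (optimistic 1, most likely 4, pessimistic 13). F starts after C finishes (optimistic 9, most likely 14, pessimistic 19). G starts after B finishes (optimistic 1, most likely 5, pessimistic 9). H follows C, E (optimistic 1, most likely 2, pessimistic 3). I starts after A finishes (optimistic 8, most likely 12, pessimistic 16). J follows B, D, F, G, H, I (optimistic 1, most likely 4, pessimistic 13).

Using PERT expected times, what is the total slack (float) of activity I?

te_A = (7 + 4·8 + 9)/6 = 48/6 = 8
te_B = (3 + 4·4 + 17)/6 = 36/6 = 6
te_C = (6 + 4·7 + 8)/6 = 42/6 = 7
te_D = (2 + 4·5 + 8)/6 = 30/6 = 5
te_E = (1 + 4·4 + 13)/6 = 30/6 = 5
te_F = (9 + 4·14 + 19)/6 = 84/6 = 14
te_G = (1 + 4·5 + 9)/6 = 30/6 = 5
te_H = (1 + 4·2 + 3)/6 = 12/6 = 2
te_I = (8 + 4·12 + 16)/6 = 72/6 = 12
te_J = (1 + 4·4 + 13)/6 = 30/6 = 5

Forward pass:
ES_A = 0; EF_A = 8
ES_B = 0; EF_B = 6
ES_C = 0; EF_C = 7
ES_D = max(EF_A=8, EF_C=7) = 8; EF_D = 8+5 = 13
ES_E = max(EF_B=6, EF_C=7) = 7; EF_E = 7+5 = 12
ES_F = 7; EF_F = 7+14 = 21
ES_G = 6; EF_G = 6+5 = 11
ES_H = max(EF_C=7, EF_E=12) = 12; EF_H = 12+2 = 14
ES_I = 8; EF_I = 8+12 = 20
ES_J = max(EF_B=6, EF_D=13, EF_F=21, EF_G=11, EF_H=14, EF_I=20) = 21; EF_J = 21+5 = 26
Expected project duration μ = 26 weeks. Critical path: C → F → J.

Backward pass:
LF_J = 26; LS_J = 26−5 = 21
LF_I = LS_J = 21; LS_I = 21−12 = 9
LF_H = LS_J = 21; LS_H = 21−2 = 19
LF_G = LS_J = 21; LS_G = 21−5 = 16
LF_F = LS_J = 21; LS_F = 21−14 = 7
LF_E = LS_H = 19; LS_E = 19−5 = 14
LF_D = LS_J = 21; LS_D = 21−5 = 16
LF_C = min(LS_D=16, LS_E=14, LS_F=7, LS_H=19) = 7; LS_C = 7−7 = 0
LF_B = min(LS_E=14, LS_G=16, LS_J=21) = 14; LS_B = 14−6 = 8
LF_A = min(LS_D=16, LS_I=9) = 9; LS_A = 9−8 = 1
Slack_I = LS_I − ES_I = 9 − 8 = 1

1 weeks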